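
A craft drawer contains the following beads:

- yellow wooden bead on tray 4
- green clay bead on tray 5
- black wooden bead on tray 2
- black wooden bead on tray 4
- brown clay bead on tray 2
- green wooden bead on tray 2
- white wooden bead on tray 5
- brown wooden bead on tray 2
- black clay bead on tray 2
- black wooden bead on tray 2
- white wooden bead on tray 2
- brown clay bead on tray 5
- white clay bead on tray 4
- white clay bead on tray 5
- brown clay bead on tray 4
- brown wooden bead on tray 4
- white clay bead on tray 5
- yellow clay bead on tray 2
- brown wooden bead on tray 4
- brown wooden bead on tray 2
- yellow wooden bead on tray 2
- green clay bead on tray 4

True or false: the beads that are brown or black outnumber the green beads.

True

There are 11 beads that are brown or black.
There are 3 green beads.
The claim requires 11 > 3, which holds.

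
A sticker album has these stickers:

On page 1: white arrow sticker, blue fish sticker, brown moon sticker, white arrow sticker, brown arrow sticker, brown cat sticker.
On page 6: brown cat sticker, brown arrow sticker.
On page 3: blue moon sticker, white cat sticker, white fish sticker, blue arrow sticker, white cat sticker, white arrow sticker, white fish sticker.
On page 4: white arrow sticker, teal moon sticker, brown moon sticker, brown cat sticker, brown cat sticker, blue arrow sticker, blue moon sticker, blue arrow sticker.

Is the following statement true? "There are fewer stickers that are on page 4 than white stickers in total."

|stickers on page 4| = 8.
|white stickers| = 8.
The claim requires 8 < 8, which does not hold.

False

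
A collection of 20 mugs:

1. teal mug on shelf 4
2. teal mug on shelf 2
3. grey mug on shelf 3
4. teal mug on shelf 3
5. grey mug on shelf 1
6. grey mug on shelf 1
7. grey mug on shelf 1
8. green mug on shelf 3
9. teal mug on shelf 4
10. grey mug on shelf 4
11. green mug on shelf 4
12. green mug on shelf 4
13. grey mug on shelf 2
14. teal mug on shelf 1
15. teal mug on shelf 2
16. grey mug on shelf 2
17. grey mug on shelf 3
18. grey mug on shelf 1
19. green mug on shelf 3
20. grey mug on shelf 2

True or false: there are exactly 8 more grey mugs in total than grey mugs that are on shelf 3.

There are 10 grey mugs.
There are 2 grey mugs on shelf 3.
The claim requires 10 − 2 (= 8) to equal 8, which holds.

True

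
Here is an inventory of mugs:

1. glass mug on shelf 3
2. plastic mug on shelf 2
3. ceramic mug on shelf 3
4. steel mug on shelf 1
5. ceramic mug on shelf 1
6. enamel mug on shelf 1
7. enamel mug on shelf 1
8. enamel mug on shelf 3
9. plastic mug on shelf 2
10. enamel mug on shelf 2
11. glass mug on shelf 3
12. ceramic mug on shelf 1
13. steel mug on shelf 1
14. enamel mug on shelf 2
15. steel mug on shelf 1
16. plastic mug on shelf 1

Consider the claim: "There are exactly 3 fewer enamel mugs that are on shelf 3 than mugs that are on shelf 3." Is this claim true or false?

True

There is 1 enamel mug on shelf 3.
There are 4 mugs on shelf 3.
The claim requires 4 − 1 (= 3) to equal 3, which holds.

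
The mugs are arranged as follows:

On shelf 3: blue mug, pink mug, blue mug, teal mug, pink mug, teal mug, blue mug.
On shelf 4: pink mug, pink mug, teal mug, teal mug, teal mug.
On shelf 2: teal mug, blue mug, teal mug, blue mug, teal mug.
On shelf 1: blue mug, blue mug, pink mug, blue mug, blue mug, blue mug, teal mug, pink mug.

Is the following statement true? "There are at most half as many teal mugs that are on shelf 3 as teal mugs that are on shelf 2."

teal mugs on shelf 3: 2.
teal mugs on shelf 2: 3.
The claim requires 2 × 2 = 4 ≤ 3, which does not hold.

False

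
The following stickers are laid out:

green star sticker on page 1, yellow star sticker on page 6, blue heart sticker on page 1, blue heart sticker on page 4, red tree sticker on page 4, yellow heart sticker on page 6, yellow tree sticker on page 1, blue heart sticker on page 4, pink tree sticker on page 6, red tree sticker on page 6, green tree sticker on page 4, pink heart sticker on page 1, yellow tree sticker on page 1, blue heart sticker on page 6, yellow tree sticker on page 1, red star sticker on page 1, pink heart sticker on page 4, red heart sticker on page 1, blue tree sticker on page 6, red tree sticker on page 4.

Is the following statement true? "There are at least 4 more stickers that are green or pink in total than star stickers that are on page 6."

stickers that are green or pink: 5.
star stickers on page 6: 1.
The claim requires 5 − 1 = 4 ≥ 4, which holds.

True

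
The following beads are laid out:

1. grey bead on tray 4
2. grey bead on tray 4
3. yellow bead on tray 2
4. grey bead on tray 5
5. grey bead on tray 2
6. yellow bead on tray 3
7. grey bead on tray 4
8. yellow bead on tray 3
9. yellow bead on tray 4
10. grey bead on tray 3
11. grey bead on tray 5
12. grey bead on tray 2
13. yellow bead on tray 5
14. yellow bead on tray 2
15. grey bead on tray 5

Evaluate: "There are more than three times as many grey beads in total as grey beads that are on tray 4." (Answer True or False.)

|grey beads| = 9.
|grey beads on tray 4| = 3.
The claim requires 9 > 3 × 3 = 9, which does not hold.

False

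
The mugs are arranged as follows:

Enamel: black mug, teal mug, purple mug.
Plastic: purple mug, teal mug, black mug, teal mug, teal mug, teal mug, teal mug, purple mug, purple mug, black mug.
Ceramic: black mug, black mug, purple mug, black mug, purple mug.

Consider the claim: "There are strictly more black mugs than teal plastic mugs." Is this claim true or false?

|black mugs| = 6.
|teal plastic mugs| = 5.
The claim requires 6 > 5, which holds.

True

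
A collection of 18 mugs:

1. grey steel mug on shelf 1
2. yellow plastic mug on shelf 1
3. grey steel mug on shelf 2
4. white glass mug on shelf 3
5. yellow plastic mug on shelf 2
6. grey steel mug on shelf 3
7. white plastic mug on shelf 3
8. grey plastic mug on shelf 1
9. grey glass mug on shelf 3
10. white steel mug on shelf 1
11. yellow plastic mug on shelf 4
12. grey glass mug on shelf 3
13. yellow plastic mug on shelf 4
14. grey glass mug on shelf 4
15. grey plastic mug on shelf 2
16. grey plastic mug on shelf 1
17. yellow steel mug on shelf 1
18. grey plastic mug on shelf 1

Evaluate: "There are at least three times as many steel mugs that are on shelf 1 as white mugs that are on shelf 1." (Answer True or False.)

There are 3 steel mugs on shelf 1.
There is 1 white mug on shelf 1.
The claim requires 3 ≥ 3 × 1 = 3, which holds.

True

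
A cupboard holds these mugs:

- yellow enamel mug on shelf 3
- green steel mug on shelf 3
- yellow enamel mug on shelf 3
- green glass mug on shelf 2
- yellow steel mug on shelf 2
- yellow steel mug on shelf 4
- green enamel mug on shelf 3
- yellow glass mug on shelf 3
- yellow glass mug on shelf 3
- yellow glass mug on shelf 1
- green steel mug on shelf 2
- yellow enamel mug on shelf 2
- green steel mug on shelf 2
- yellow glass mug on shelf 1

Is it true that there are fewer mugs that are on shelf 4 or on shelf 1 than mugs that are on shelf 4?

|mugs on shelf 4 or on shelf 1| = 3.
|mugs on shelf 4| = 1.
The claim requires 3 < 1, which does not hold.

False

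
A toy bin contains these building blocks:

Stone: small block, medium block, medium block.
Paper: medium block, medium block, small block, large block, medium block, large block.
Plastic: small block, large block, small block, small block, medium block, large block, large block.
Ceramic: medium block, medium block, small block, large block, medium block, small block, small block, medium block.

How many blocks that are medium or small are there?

18

medium: 10; small: 8; together 10 + 8 = 18.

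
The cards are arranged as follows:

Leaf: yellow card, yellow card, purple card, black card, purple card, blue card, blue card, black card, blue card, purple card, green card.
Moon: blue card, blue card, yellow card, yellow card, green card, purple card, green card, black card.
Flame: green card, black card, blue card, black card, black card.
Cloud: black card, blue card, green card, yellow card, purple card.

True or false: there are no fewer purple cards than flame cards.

True

|purple cards| = 5.
|flame cards| = 5.
The claim requires 5 ≥ 5, which holds.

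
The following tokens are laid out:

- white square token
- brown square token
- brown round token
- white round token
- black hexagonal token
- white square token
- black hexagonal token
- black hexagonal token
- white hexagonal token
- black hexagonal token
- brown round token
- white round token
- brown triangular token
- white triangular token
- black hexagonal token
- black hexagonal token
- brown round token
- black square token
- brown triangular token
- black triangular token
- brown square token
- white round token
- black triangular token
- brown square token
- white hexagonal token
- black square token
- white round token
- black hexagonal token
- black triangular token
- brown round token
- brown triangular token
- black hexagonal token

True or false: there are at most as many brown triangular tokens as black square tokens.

False

There are 3 brown triangular tokens.
There are 2 black square tokens.
The claim requires 3 ≤ 2, which does not hold.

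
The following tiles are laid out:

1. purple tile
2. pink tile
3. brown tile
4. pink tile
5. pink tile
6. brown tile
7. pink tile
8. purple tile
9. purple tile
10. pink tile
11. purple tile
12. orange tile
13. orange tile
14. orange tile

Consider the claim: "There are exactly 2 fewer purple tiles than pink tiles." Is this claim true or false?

False

purple tiles: 4.
pink tiles: 5.
The claim requires 5 − 4 (= 1) to equal 2, which does not hold.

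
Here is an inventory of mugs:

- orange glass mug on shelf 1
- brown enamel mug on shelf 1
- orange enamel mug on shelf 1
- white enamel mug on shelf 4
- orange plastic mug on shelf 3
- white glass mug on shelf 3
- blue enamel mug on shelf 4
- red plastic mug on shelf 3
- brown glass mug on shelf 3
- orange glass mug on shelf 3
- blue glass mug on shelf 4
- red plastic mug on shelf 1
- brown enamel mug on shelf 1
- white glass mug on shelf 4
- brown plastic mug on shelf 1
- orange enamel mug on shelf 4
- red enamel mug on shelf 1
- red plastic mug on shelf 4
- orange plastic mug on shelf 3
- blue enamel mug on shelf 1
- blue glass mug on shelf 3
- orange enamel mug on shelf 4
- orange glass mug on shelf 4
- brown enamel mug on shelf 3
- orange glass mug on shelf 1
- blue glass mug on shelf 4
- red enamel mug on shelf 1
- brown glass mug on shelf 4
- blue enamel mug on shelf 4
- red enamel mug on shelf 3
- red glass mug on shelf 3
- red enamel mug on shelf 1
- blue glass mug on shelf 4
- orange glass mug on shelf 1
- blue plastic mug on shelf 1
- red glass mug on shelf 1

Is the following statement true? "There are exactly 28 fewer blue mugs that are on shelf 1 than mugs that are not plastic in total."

False

|blue mugs on shelf 1| = 2.
|mugs that are not plastic| = 29.
The claim requires 29 − 2 (= 27) to equal 28, which does not hold.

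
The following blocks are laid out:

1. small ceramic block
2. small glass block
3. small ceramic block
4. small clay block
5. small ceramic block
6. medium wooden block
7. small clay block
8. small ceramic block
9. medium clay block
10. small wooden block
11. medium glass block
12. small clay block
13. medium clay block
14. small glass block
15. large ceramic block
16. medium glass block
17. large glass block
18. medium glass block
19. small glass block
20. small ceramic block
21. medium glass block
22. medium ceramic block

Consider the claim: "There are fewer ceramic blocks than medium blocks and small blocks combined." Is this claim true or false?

True

|ceramic blocks| = 7.
medium blocks: 8; small blocks: 12; combined: 8 + 12 = 20.
The claim requires 7 < 20, which holds.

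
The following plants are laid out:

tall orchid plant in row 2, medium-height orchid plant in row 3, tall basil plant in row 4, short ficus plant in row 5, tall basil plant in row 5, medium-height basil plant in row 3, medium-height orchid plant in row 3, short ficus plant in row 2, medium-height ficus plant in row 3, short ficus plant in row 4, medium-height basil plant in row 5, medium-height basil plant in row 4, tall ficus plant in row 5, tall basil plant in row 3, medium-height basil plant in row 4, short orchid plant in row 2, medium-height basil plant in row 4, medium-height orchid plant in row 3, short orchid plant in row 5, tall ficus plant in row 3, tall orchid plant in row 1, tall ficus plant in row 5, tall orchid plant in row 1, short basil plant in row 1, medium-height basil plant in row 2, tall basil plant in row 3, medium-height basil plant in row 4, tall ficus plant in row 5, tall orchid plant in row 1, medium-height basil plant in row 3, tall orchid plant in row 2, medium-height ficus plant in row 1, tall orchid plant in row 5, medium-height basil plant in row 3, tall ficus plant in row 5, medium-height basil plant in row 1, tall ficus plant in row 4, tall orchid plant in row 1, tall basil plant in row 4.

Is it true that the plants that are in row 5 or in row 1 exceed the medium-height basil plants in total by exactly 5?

There are 16 plants in row 5 or in row 1.
There are 10 medium-height basil plants.
The claim requires 16 − 10 (= 6) to equal 5, which does not hold.

False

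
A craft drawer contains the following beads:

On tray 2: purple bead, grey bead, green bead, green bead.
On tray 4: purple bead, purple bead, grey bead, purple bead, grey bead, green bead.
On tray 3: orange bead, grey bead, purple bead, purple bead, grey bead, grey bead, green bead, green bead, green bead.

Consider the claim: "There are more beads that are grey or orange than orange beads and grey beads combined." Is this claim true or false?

False

beads that are grey or orange: 7.
orange beads: 1; grey beads: 6; combined: 1 + 6 = 7.
The claim requires 7 > 7, which does not hold.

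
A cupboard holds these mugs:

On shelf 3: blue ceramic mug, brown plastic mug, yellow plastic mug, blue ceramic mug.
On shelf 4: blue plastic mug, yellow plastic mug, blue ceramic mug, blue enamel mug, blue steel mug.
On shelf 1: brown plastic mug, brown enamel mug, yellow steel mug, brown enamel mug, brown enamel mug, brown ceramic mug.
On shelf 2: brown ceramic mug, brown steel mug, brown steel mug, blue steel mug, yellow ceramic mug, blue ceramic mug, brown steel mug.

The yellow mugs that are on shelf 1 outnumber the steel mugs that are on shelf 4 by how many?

yellow mugs on shelf 1: 1.
steel mugs on shelf 4: 1.
1 − 1 = 0.

0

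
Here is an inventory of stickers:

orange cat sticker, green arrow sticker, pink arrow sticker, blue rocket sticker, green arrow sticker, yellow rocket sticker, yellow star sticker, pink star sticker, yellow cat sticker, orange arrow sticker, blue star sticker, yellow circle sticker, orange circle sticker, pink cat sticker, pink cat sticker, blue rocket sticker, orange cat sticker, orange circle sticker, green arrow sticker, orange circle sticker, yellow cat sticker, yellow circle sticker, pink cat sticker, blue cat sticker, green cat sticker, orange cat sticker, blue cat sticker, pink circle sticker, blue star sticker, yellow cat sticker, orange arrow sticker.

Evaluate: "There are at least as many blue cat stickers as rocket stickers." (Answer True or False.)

blue cat stickers: 2.
rocket stickers: 3.
The claim requires 2 ≥ 3, which does not hold.

False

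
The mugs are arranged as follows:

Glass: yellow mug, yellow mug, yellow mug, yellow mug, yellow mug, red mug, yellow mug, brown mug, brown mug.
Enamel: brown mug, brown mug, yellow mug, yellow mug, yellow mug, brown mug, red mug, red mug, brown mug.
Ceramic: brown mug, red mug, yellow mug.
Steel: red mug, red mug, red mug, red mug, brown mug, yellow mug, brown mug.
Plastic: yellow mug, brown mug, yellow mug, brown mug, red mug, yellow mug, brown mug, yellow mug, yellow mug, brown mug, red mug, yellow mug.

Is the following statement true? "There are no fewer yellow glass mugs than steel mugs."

|yellow glass mugs| = 6.
|steel mugs| = 7.
The claim requires 6 ≥ 7, which does not hold.

False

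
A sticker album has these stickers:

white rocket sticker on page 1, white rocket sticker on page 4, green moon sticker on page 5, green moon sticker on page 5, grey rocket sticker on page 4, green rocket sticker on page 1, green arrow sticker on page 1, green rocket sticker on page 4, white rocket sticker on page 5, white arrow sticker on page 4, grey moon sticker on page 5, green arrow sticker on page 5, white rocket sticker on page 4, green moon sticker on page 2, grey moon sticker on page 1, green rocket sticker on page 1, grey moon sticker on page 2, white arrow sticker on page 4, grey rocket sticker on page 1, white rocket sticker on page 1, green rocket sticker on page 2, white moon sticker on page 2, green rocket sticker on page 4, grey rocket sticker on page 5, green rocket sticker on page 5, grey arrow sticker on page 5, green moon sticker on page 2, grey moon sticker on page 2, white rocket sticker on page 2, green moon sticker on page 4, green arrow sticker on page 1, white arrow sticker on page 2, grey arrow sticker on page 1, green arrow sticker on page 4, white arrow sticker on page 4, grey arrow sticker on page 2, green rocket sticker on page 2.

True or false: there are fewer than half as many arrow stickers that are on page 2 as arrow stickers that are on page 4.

False

arrow stickers on page 2: 2.
arrow stickers on page 4: 4.
The claim requires 2 × 2 = 4 < 4, which does not hold.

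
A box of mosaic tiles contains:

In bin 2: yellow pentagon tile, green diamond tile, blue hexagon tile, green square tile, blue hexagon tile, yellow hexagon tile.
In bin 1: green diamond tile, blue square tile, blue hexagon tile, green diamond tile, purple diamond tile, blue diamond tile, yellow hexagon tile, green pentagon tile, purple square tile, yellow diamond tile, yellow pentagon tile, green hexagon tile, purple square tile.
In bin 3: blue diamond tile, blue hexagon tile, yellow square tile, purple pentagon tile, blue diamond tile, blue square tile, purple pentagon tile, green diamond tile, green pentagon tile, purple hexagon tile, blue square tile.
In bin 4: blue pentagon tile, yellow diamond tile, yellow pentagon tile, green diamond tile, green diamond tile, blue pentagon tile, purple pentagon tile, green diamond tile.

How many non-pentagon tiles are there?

Total tiles: 38; with the excluded value: 10; remaining 38 − 10 = 28.

28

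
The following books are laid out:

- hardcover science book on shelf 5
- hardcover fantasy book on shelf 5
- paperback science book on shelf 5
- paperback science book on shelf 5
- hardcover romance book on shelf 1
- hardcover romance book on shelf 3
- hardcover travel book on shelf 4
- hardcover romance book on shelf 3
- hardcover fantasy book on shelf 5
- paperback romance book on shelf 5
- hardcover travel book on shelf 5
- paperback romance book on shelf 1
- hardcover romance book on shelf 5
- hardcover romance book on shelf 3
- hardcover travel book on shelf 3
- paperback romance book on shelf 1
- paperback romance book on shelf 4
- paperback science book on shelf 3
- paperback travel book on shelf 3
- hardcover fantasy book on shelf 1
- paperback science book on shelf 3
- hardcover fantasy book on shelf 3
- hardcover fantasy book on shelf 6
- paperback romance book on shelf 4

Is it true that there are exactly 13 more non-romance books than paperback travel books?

There are 14 non-romance books.
There is 1 paperback travel book.
The claim requires 14 − 1 (= 13) to equal 13, which holds.

True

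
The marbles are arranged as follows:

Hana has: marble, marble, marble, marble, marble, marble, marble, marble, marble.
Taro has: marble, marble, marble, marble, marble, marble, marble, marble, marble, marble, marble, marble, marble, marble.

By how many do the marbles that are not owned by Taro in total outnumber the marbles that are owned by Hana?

marbles that are not owned by Taro: 9.
marbles owned by Hana: 9.
9 − 9 = 0.

0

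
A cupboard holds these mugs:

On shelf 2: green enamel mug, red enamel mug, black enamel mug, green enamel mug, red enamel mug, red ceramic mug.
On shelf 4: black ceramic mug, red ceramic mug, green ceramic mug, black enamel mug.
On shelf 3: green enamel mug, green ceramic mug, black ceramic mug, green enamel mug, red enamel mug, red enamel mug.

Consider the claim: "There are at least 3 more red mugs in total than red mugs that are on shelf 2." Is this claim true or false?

red mugs: 6.
red mugs on shelf 2: 3.
The claim requires 6 − 3 = 3 ≥ 3, which holds.

True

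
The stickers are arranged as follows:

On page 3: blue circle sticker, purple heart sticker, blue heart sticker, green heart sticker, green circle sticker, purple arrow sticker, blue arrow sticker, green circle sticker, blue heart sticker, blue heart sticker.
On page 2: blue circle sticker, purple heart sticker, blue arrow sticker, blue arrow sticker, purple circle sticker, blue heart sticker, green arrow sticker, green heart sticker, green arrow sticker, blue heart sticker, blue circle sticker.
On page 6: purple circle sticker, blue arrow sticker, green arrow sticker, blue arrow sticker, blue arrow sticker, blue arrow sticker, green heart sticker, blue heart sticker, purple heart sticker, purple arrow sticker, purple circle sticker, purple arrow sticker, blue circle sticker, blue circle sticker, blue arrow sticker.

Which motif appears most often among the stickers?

arrow

Counts by motif: arrow 14, heart 12, circle 10.
The maximum is 14, held uniquely by arrow.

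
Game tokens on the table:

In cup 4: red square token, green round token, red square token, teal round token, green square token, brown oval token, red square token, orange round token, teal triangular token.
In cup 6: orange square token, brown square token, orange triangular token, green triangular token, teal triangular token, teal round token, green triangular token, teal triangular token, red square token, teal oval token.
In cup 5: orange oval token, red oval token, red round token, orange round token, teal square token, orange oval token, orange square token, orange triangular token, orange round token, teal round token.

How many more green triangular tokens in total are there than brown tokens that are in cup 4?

green triangular tokens: 2.
brown tokens in cup 4: 1.
2 − 1 = 1.

1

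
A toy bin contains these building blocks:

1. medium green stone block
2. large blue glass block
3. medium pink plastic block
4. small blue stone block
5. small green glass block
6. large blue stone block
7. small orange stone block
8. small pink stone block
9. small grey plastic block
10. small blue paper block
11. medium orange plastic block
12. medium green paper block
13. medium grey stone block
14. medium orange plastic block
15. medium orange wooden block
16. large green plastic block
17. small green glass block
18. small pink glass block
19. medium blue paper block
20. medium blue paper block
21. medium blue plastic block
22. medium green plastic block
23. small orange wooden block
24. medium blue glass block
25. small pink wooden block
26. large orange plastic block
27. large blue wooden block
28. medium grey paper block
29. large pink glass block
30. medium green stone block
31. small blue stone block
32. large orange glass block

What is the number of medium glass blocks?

1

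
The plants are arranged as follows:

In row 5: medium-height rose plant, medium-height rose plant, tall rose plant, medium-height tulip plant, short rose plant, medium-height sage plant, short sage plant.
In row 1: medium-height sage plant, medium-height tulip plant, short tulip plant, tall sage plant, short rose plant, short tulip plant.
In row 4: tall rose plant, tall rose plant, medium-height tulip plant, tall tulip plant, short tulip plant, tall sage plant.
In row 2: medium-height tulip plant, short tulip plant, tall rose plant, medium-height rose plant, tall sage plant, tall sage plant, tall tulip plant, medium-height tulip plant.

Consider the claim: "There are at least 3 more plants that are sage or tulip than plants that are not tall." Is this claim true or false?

There are 18 plants that are sage or tulip.
There are 17 plants that are not tall.
The claim requires 18 − 17 = 1 ≥ 3, which does not hold.

False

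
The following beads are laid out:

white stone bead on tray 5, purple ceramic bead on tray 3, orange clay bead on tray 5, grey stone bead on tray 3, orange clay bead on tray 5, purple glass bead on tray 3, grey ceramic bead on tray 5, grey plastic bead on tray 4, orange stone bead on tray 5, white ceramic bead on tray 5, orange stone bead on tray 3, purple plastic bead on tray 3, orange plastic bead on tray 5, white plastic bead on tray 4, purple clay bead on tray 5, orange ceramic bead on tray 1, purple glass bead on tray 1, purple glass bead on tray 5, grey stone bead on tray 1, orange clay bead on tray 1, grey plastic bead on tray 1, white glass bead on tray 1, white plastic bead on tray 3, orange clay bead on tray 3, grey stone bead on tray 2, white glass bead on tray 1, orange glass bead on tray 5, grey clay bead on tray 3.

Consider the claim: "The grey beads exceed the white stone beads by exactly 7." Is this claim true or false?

False

There are 7 grey beads.
There is 1 white stone bead.
The claim requires 7 − 1 (= 6) to equal 7, which does not hold.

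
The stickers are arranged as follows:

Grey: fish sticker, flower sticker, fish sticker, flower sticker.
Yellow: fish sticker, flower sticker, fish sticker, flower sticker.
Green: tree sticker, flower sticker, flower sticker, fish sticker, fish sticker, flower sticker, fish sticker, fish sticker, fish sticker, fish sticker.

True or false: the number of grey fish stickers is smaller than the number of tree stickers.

There are 2 grey fish stickers.
There is 1 tree sticker.
The claim requires 2 < 1, which does not hold.

False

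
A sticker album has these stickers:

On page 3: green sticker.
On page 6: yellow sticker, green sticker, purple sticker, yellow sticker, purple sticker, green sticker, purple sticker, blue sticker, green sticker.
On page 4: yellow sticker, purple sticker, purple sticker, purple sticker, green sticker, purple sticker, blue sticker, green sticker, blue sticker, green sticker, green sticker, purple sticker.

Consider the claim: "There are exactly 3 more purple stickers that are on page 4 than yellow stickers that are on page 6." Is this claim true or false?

True

purple stickers on page 4: 5.
yellow stickers on page 6: 2.
The claim requires 5 − 2 (= 3) to equal 3, which holds.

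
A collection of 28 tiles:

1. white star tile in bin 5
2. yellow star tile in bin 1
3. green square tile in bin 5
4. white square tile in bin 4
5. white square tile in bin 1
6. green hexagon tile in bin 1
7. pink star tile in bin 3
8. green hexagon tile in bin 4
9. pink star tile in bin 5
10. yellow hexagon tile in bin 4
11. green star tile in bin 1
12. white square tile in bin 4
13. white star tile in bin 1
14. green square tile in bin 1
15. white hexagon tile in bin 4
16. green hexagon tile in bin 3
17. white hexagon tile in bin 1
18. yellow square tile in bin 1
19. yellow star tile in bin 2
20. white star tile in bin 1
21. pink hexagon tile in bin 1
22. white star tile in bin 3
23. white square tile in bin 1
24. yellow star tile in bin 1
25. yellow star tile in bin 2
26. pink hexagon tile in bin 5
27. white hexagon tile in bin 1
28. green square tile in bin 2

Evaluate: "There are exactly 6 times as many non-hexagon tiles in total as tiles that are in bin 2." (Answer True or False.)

|non-hexagon tiles| = 19.
|tiles in bin 2| = 3.
The claim requires 19 = 6 × 3 = 18, which does not hold.

False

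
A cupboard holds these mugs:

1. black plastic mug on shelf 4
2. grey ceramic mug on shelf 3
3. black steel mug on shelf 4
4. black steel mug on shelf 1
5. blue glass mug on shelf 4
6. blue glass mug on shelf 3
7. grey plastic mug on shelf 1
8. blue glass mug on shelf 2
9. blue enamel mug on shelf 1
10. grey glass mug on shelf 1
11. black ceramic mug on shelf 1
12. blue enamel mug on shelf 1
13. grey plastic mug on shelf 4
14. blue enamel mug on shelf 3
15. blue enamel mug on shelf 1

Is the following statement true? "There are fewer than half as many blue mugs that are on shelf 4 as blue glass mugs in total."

True

|blue mugs on shelf 4| = 1.
|blue glass mugs| = 3.
The claim requires 2 × 1 = 2 < 3, which holds.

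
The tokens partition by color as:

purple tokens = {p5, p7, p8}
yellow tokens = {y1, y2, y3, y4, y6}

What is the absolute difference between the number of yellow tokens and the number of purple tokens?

2

yellow tokens: 5. purple tokens: 3.
|5 − 3| = 5 − 3 = 2.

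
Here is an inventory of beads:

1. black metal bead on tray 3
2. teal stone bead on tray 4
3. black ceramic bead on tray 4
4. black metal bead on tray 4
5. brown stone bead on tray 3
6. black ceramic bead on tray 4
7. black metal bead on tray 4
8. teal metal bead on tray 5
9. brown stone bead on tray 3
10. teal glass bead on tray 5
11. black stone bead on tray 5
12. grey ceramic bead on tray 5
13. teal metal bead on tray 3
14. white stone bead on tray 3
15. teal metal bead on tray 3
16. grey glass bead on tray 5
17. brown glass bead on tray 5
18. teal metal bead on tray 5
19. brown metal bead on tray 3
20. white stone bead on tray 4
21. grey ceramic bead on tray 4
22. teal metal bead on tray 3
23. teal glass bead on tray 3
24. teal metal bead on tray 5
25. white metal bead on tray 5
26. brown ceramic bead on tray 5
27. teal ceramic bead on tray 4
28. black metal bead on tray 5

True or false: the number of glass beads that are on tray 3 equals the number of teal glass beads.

glass beads on tray 3: 1.
teal glass beads: 2.
The claim requires 1 = 2, which does not hold.

False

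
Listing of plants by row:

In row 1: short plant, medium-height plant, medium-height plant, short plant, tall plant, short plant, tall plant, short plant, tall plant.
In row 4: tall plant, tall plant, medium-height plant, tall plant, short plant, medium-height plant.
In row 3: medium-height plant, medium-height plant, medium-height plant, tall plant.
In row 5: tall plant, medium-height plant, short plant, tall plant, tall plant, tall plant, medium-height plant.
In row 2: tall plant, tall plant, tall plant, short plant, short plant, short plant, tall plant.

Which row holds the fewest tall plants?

row 3

Counts by row (restricted to tall plants): row 5→4, row 2→4, row 4→3, row 1→3, row 3→1.
The minimum is 1, held uniquely by row 3.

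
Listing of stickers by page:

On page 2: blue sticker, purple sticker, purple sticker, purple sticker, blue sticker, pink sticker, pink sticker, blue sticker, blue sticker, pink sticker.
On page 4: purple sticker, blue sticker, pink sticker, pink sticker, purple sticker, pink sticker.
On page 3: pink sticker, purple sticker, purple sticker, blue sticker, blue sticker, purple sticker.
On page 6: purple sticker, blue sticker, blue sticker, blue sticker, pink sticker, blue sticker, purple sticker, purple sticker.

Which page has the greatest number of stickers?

page 2

Counts by page: page 2→10, page 6→8, page 4→6, page 3→6.
The maximum is 10, held uniquely by page 2.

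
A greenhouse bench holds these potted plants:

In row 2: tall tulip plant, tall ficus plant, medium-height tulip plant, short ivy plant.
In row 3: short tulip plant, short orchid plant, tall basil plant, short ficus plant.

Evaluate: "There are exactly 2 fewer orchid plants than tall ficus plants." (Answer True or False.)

False

orchid plants: 1.
tall ficus plants: 1.
The claim requires 1 − 1 (= 0) to equal 2, which does not hold.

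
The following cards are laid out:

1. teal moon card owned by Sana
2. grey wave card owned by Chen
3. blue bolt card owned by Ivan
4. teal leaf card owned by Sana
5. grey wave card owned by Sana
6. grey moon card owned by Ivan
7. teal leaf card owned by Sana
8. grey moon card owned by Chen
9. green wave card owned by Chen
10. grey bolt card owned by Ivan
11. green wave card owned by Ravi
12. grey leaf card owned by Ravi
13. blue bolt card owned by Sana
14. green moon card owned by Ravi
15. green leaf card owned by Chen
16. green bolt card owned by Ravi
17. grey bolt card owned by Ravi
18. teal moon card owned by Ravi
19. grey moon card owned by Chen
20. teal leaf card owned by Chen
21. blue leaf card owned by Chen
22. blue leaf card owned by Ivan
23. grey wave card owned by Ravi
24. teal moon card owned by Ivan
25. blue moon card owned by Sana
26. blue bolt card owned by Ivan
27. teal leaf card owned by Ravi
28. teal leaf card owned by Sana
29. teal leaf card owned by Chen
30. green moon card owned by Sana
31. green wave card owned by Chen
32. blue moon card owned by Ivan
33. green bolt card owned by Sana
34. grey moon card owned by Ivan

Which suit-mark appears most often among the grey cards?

moon

Counts by suit-mark (restricted to grey cards): moon 4, wave 3, bolt 2, leaf 1.
The maximum is 4, held uniquely by moon.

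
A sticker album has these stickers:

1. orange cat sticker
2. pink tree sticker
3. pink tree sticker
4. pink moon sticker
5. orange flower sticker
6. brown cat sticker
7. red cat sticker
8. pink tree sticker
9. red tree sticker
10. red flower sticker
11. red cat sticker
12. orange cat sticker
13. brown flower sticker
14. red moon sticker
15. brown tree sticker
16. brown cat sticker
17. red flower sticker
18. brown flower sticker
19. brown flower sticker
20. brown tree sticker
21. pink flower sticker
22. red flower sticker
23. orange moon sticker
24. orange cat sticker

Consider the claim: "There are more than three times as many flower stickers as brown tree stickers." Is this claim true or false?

True

flower stickers: 8.
brown tree stickers: 2.
The claim requires 8 > 3 × 2 = 6, which holds.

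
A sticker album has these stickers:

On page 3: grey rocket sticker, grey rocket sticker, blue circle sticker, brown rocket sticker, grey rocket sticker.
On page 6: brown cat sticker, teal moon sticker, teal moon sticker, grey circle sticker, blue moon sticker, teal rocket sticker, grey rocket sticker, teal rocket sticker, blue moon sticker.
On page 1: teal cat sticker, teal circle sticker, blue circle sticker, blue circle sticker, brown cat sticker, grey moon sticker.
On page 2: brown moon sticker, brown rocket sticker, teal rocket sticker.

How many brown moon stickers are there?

1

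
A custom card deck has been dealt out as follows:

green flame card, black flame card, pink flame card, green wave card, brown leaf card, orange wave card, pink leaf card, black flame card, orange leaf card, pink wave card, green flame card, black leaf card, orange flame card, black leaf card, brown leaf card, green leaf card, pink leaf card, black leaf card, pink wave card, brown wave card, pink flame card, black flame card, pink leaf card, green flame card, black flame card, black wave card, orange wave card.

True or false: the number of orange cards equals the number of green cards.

False

orange cards: 4.
green cards: 5.
The claim requires 4 = 5, which does not hold.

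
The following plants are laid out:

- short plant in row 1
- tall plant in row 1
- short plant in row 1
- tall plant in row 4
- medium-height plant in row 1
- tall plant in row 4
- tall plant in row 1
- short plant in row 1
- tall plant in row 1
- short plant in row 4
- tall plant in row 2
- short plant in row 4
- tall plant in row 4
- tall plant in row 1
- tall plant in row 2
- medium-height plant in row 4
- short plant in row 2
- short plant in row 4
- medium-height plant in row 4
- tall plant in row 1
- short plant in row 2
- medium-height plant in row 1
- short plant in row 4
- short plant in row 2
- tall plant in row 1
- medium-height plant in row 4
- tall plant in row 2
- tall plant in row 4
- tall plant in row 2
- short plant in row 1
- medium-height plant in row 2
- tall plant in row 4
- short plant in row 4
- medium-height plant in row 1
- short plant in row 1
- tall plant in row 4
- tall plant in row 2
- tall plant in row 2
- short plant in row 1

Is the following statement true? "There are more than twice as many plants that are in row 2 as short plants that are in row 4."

False

|plants in row 2| = 10.
|short plants in row 4| = 5.
The claim requires 10 > 2 × 5 = 10, which does not hold.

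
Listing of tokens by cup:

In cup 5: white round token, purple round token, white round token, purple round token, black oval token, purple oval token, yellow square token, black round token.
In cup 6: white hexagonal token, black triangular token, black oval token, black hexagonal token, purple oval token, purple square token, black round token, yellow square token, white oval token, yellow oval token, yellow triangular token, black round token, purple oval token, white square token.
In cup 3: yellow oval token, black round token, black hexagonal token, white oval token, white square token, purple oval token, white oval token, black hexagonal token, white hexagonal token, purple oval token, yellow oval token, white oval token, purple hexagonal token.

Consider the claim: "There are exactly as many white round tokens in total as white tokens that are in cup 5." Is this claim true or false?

True

|white round tokens| = 2.
|white tokens in cup 5| = 2.
The claim requires 2 = 2, which holds.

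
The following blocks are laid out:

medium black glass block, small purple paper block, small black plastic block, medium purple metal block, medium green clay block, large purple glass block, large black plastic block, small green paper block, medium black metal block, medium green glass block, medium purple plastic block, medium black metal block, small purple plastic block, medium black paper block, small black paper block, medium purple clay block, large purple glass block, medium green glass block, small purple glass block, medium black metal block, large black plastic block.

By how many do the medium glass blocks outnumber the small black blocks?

medium glass blocks: 3.
small black blocks: 2.
3 − 2 = 1.

1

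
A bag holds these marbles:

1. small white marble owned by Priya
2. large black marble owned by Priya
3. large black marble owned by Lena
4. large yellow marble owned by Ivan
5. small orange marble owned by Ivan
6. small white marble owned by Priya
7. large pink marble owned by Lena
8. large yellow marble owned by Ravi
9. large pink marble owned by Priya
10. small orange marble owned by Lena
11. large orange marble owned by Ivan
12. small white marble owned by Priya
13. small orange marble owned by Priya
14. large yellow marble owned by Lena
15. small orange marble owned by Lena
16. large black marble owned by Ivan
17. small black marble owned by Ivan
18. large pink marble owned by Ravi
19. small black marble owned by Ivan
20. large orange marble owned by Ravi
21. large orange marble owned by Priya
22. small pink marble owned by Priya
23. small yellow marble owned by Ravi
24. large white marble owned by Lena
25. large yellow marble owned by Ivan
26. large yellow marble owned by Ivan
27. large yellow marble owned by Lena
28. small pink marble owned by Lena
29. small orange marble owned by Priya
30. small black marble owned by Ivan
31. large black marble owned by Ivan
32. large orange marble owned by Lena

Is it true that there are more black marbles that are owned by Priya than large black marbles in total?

|black marbles owned by Priya| = 1.
|large black marbles| = 4.
The claim requires 1 > 4, which does not hold.

False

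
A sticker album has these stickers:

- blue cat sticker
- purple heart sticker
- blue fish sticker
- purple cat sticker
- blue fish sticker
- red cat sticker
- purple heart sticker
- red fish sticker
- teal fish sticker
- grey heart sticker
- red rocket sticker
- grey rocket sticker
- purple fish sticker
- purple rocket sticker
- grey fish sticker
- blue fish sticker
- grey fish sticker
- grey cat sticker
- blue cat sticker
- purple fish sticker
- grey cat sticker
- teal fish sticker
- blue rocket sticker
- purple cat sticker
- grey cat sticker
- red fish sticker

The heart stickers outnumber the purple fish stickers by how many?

heart stickers: 3.
purple fish stickers: 2.
3 − 2 = 1.

1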